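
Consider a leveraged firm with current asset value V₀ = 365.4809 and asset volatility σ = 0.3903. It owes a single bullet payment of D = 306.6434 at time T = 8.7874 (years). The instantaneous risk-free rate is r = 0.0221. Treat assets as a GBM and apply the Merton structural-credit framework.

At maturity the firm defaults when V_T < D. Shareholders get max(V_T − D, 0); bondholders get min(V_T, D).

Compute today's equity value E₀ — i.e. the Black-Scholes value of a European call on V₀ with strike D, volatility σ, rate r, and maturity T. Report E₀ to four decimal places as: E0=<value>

E0=197.5583

d₁ = [ln(V₀/D) + (r + σ²/2)T] / (σ√T)
   = [ln(365.4809/306.6434) + (0.0221 + 0.5·0.3903²)·8.7874] / (0.3903·√8.7874)
   = [0.175529 + 0.863512] / 1.156988 = 0.898057
d₂ = d₁ − σ√T = 0.898057 − 1.156988 = -0.258931
N(d₁) = 0.815422,  N(d₂) = 0.397844,  e^(−rT) = 0.823492
E₀ = V₀·N(d₁) − D·e^(−rT)·N(d₂)
   = 365.4809·0.815422 − 306.6434·0.823492·0.397844 = 197.558316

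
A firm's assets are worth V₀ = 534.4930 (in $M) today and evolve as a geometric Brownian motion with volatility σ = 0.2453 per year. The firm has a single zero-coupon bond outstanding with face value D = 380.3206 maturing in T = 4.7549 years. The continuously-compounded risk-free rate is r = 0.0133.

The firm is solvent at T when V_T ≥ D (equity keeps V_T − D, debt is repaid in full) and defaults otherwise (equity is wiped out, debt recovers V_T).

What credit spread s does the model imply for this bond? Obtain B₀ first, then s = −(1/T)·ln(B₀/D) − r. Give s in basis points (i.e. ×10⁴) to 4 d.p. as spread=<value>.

spread=183.2555

d₁ = [ln(V₀/D) + (r + σ²/2)T] / (σ√T)
   = [ln(534.4930/380.3206) + (0.0133 + 0.5·0.2453²)·4.7549] / (0.2453·√4.7549)
   = [0.340304 + 0.206296] / 0.534895 = 1.021884
d₂ = d₁ − σ√T = 1.021884 − 0.534895 = 0.486990
N(d₁) = 0.846582,  N(d₂) = 0.686867,  e^(−rT) = 0.938718
E₀ = V₀·N(d₁) − D·e^(−rT)·N(d₂)
   = 534.4930·0.846582 − 380.3206·0.938718·0.686867 = 207.271190
B₀ = V₀ − E₀ = 534.4930 − 207.271190 = 327.221810
spread = −(1/T)·ln(B₀/D) − r = −(1/4.7549)·ln(327.221810/380.3206) − 0.0133 = 0.01832555
in basis points: 0.01832555 × 10⁴ = 183.2555 bp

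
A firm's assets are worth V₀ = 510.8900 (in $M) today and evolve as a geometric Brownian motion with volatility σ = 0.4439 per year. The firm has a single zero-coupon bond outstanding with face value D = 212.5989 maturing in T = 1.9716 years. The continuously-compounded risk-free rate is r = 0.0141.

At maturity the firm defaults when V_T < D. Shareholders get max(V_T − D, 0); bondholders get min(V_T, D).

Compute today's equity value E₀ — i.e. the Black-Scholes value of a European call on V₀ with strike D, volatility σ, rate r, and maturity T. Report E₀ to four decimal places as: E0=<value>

d₁ = [ln(V₀/D) + (r + σ²/2)T] / (σ√T)
   = [ln(510.8900/212.5989) + (0.0141 + 0.5·0.4439²)·1.9716] / (0.4439·√1.9716)
   = [0.876747 + 0.222049] / 0.623296 = 1.762879
d₂ = d₁ − σ√T = 1.762879 − 0.623296 = 1.139582
N(d₁) = 0.961040,  N(d₂) = 0.872770,  e^(−rT) = 0.972583
E₀ = V₀·N(d₁) − D·e^(−rT)·N(d₂)
   = 510.8900·0.961040 − 212.5989·0.972583·0.872770 = 310.522743

E0=310.5227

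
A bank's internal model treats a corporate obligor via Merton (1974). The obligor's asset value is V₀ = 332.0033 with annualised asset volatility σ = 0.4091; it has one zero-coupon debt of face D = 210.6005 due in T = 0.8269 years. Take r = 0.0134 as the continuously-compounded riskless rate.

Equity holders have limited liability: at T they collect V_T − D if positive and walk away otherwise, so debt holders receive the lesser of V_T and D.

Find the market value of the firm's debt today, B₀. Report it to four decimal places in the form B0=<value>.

B0=203.4235

d₁ = [ln(V₀/D) + (r + σ²/2)T] / (σ√T)
   = [ln(332.0033/210.6005) + (0.0134 + 0.5·0.4091²)·0.8269] / (0.4091·√0.8269)
   = [0.455182 + 0.080277] / 0.372011 = 1.439361
d₂ = d₁ − σ√T = 1.439361 − 0.372011 = 1.067350
N(d₁) = 0.924976,  N(d₂) = 0.857093,  e^(−rT) = 0.988981
E₀ = V₀·N(d₁) − D·e^(−rT)·N(d₂)
   = 332.0033·0.924976 − 210.6005·0.988981·0.857093 = 128.579844
B₀ = V₀ − E₀ = 332.0033 − 128.579844 = 203.423456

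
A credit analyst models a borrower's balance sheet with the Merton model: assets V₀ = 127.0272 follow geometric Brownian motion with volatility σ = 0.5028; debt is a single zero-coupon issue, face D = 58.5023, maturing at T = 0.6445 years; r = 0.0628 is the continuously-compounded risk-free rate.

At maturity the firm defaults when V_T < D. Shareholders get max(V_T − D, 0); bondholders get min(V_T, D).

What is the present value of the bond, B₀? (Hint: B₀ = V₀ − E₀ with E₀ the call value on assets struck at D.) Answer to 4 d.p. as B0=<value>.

B0=55.9125

d₁ = [ln(V₀/D) + (r + σ²/2)T] / (σ√T)
   = [ln(127.0272/58.5023) + (0.0628 + 0.5·0.5028²)·0.6445] / (0.5028·√0.6445)
   = [0.775335 + 0.121942] / 0.403652 = 2.222900
d₂ = d₁ − σ√T = 2.222900 − 0.403652 = 1.819248
N(d₁) = 0.986889,  N(d₂) = 0.965563,  e^(−rT) = 0.960334
E₀ = V₀·N(d₁) − D·e^(−rT)·N(d₂)
   = 127.0272·0.986889 − 58.5023·0.960334·0.965563 = 71.114707
B₀ = V₀ − E₀ = 127.0272 − 71.114707 = 55.912493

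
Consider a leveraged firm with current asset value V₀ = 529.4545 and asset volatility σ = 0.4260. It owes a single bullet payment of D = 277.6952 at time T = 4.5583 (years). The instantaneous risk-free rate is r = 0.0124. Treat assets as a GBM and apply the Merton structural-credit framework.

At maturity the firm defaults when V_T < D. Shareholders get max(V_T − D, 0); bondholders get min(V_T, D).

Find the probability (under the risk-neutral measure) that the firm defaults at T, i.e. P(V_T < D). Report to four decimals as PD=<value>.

d₁ = [ln(V₀/D) + (r + σ²/2)T] / (σ√T)
   = [ln(529.4545/277.6952) + (0.0124 + 0.5·0.4260²)·4.5583] / (0.4260·√4.5583)
   = [0.645323 + 0.470134] / 0.909517 = 1.226427
d₂ = d₁ − σ√T = 1.226427 − 0.909517 = 0.316910
risk-neutral PD = N(−d₂) = N(-0.316910) = 0.375656

PD=0.3757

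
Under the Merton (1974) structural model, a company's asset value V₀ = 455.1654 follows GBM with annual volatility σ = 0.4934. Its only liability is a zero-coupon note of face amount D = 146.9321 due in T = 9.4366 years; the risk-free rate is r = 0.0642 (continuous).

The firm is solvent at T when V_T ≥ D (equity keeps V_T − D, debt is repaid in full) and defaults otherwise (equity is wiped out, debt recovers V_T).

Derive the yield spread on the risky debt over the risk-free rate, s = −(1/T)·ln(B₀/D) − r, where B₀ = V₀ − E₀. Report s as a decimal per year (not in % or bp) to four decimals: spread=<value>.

d₁ = [ln(V₀/D) + (r + σ²/2)T] / (σ√T)
   = [ln(455.1654/146.9321) + (0.0642 + 0.5·0.4934²)·9.4366] / (0.4934·√9.4366)
   = [1.130690 + 1.754469] / 1.515678 = 1.903544
d₂ = d₁ − σ√T = 1.903544 − 1.515678 = 0.387866
N(d₁) = 0.971515,  N(d₂) = 0.650942,  e^(−rT) = 0.545622
E₀ = V₀·N(d₁) − D·e^(−rT)·N(d₂)
   = 455.1654·0.971515 − 146.9321·0.545622·0.650942 = 390.014495
B₀ = V₀ − E₀ = 455.1654 − 390.014495 = 65.150905
spread = −(1/T)·ln(B₀/D) − r = −(1/9.4366)·ln(65.150905/146.9321) − 0.0642 = 0.02198193

spread=0.0220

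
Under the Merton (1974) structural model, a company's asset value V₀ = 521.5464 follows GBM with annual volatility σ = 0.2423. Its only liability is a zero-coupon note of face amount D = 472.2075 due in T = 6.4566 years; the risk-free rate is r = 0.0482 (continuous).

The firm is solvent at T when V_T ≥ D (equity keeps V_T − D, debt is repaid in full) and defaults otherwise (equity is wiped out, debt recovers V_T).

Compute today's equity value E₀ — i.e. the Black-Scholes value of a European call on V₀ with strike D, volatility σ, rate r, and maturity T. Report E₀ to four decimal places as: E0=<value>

d₁ = [ln(V₀/D) + (r + σ²/2)T] / (σ√T)
   = [ln(521.5464/472.2075) + (0.0482 + 0.5·0.2423²)·6.4566] / (0.2423·√6.4566)
   = [0.099380 + 0.500739] / 0.615680 = 0.974725
d₂ = d₁ − σ√T = 0.974725 − 0.615680 = 0.359044
N(d₁) = 0.835152,  N(d₂) = 0.640219,  e^(−rT) = 0.732561
E₀ = V₀·N(d₁) − D·e^(−rT)·N(d₂)
   = 521.5464·0.835152 − 472.2075·0.732561·0.640219 = 214.105108

E0=214.1051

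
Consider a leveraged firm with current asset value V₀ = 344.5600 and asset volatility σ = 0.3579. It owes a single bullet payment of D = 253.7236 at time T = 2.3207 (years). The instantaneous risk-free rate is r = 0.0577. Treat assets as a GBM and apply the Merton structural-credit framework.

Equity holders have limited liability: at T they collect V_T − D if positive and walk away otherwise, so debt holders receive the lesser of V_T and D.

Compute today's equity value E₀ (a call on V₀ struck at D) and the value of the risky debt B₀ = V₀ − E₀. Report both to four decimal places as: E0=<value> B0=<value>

d₁ = [ln(V₀/D) + (r + σ²/2)T] / (σ√T)
   = [ln(344.5600/253.7236) + (0.0577 + 0.5·0.3579²)·2.3207] / (0.3579·√2.3207)
   = [0.306023 + 0.282536] / 0.545219 = 1.079491
d₂ = d₁ − σ√T = 1.079491 − 0.545219 = 0.534271
N(d₁) = 0.859815,  N(d₂) = 0.703423,  e^(−rT) = 0.874674
E₀ = V₀·N(d₁) − D·e^(−rT)·N(d₂)
   = 344.5600·0.859815 − 253.7236·0.874674·0.703423 = 140.150595
B₀ = V₀ − E₀ = 344.5600 − 140.150595 = 204.409405

E0=140.1506 B0=204.4094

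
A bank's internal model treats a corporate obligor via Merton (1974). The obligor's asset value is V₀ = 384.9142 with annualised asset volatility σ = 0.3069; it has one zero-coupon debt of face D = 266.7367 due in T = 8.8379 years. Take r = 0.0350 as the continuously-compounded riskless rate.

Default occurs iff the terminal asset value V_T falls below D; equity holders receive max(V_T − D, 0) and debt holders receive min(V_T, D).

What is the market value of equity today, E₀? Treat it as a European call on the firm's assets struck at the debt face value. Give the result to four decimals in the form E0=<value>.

E0=220.5800

d₁ = [ln(V₀/D) + (r + σ²/2)T] / (σ√T)
   = [ln(384.9142/266.7367) + (0.0350 + 0.5·0.3069²)·8.8379] / (0.3069·√8.8379)
   = [0.366758 + 0.725537] / 0.912371 = 1.197205
d₂ = d₁ − σ√T = 1.197205 − 0.912371 = 0.284834
N(d₁) = 0.884387,  N(d₂) = 0.612114,  e^(−rT) = 0.733941
E₀ = V₀·N(d₁) − D·e^(−rT)·N(d₂)
   = 384.9142·0.884387 − 266.7367·0.733941·0.612114 = 220.579952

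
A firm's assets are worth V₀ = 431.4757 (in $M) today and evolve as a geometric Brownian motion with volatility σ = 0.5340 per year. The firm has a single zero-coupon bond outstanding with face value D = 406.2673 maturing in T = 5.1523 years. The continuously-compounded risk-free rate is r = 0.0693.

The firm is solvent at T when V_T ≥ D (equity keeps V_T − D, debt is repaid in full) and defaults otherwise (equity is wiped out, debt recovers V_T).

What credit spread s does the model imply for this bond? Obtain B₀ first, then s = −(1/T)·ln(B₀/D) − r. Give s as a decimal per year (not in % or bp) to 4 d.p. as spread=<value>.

d₁ = [ln(V₀/D) + (r + σ²/2)T] / (σ√T)
   = [ln(431.4757/406.2673) + (0.0693 + 0.5·0.5340²)·5.1523] / (0.5340·√5.1523)
   = [0.060200 + 1.091659] / 1.212109 = 0.950293
d₂ = d₁ − σ√T = 0.950293 − 1.212109 = -0.261817
N(d₁) = 0.829018,  N(d₂) = 0.396731,  e^(−rT) = 0.699734
E₀ = V₀·N(d₁) − D·e^(−rT)·N(d₂)
   = 431.4757·0.829018 − 406.2673·0.699734·0.396731 = 244.918734
B₀ = V₀ − E₀ = 431.4757 − 244.918734 = 186.556966
spread = −(1/T)·ln(B₀/D) − r = −(1/5.1523)·ln(186.556966/406.2673) − 0.0693 = 0.08175384

spread=0.0818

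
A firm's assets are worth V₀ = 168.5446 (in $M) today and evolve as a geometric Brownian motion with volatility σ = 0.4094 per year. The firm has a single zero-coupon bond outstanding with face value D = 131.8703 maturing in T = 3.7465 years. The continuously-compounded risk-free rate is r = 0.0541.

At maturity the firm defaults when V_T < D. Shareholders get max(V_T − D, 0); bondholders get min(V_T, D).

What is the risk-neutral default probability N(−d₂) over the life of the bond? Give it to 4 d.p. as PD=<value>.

d₁ = [ln(V₀/D) + (r + σ²/2)T] / (σ√T)
   = [ln(168.5446/131.8703) + (0.0541 + 0.5·0.4094²)·3.7465] / (0.4094·√3.7465)
   = [0.245382 + 0.516658] / 0.792430 = 0.961649
d₂ = d₁ − σ√T = 0.961649 − 0.792430 = 0.169220
risk-neutral PD = N(−d₂) = N(-0.169220) = 0.432812

PD=0.4328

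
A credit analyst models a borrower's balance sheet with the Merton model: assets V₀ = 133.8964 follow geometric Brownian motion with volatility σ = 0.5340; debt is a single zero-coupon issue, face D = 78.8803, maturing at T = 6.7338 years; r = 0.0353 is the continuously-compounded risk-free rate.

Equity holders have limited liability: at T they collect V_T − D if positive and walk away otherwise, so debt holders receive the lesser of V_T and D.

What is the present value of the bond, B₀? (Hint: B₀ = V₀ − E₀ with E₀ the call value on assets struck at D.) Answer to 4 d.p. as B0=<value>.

d₁ = [ln(V₀/D) + (r + σ²/2)T] / (σ√T)
   = [ln(133.8964/78.8803) + (0.0353 + 0.5·0.5340²)·6.7338] / (0.5340·√6.7338)
   = [0.529135 + 1.197795] / 1.385707 = 1.246245
d₂ = d₁ − σ√T = 1.246245 − 1.385707 = -0.139462
N(d₁) = 0.893663,  N(d₂) = 0.444542,  e^(−rT) = 0.788437
E₀ = V₀·N(d₁) − D·e^(−rT)·N(d₂)
   = 133.8964·0.893663 − 78.8803·0.788437·0.444542 = 92.011179
B₀ = V₀ − E₀ = 133.8964 − 92.011179 = 41.885221

B0=41.8852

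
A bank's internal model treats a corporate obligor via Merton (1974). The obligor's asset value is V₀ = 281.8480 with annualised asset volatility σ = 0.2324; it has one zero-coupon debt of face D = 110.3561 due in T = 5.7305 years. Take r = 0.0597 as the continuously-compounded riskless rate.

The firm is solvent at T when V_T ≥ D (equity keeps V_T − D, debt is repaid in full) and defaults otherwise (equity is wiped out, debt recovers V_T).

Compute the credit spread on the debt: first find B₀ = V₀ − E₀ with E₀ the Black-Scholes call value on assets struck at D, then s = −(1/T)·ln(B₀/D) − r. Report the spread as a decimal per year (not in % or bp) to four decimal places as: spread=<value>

d₁ = [ln(V₀/D) + (r + σ²/2)T] / (σ√T)
   = [ln(281.8480/110.3561) + (0.0597 + 0.5·0.2324²)·5.7305] / (0.2324·√5.7305)
   = [0.937656 + 0.496862] / 0.556330 = 2.578538
d₂ = d₁ − σ√T = 2.578538 − 0.556330 = 2.022208
N(d₁) = 0.995039,  N(d₂) = 0.978423,  e^(−rT) = 0.710269
E₀ = V₀·N(d₁) − D·e^(−rT)·N(d₂)
   = 281.8480·0.995039 − 110.3561·0.710269·0.978423 = 203.758487
B₀ = V₀ − E₀ = 281.8480 − 203.758487 = 78.089513
spread = −(1/T)·ln(B₀/D) − r = −(1/5.7305)·ln(78.089513/110.3561) − 0.0597 = 0.00065366

spread=0.0007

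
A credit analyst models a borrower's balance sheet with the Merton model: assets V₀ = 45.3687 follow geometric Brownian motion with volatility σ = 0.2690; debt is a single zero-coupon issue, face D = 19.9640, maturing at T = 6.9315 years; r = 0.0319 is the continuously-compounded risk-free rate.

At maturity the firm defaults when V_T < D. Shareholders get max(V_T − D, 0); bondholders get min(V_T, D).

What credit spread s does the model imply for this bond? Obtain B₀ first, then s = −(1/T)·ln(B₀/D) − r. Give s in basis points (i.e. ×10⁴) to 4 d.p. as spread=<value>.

d₁ = [ln(V₀/D) + (r + σ²/2)T] / (σ√T)
   = [ln(45.3687/19.9640) + (0.0319 + 0.5·0.2690²)·6.9315] / (0.2690·√6.9315)
   = [0.820892 + 0.471900] / 0.708216 = 1.825420
d₂ = d₁ − σ√T = 1.825420 − 0.708216 = 1.117203
N(d₁) = 0.966031,  N(d₂) = 0.868046,  e^(−rT) = 0.801625
E₀ = V₀·N(d₁) − D·e^(−rT)·N(d₂)
   = 45.3687·0.966031 − 19.9640·0.801625·0.868046 = 29.935682
B₀ = V₀ − E₀ = 45.3687 − 29.935682 = 15.433018
spread = −(1/T)·ln(B₀/D) − r = −(1/6.9315)·ln(15.433018/19.9640) − 0.0319 = 0.00523790
in basis points: 0.00523790 × 10⁴ = 52.3790 bp

spread=52.3790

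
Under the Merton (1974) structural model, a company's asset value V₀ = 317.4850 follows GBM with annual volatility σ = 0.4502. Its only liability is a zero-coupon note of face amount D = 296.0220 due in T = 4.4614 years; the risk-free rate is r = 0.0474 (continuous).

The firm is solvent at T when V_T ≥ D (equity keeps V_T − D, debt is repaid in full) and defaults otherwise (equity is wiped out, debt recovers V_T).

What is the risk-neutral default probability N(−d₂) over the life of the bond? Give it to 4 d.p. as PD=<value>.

PD=0.5712

d₁ = [ln(V₀/D) + (r + σ²/2)T] / (σ√T)
   = [ln(317.4850/296.0220) + (0.0474 + 0.5·0.4502²)·4.4614] / (0.4502·√4.4614)
   = [0.069997 + 0.663589] / 0.950914 = 0.771453
d₂ = d₁ − σ√T = 0.771453 − 0.950914 = -0.179460
risk-neutral PD = N(−d₂) = N(0.179460) = 0.571212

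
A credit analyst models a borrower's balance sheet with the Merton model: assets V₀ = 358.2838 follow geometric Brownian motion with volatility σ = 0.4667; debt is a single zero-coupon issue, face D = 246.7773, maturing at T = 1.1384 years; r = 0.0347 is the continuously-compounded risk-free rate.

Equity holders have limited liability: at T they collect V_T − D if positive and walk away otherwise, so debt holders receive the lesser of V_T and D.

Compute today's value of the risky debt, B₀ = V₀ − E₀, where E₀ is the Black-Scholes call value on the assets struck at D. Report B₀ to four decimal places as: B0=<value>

d₁ = [ln(V₀/D) + (r + σ²/2)T] / (σ√T)
   = [ln(358.2838/246.7773) + (0.0347 + 0.5·0.4667²)·1.1384] / (0.4667·√1.1384)
   = [0.372839 + 0.163479] / 0.497949 = 1.077054
d₂ = d₁ − σ√T = 1.077054 − 0.497949 = 0.579105
N(d₁) = 0.859272,  N(d₂) = 0.718741,  e^(−rT) = 0.961268
E₀ = V₀·N(d₁) − D·e^(−rT)·N(d₂)
   = 358.2838·0.859272 − 246.7773·0.961268·0.718741 = 137.364253
B₀ = V₀ − E₀ = 358.2838 − 137.364253 = 220.919547

B0=220.9195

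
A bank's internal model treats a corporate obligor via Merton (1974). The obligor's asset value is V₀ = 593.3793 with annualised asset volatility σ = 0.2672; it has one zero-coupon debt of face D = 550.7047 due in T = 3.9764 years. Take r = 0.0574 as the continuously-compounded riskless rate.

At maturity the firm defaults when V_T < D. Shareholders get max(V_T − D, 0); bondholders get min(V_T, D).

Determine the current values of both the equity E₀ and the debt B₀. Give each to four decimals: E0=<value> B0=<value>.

E0=202.3923 B0=390.9870

d₁ = [ln(V₀/D) + (r + σ²/2)T] / (σ√T)
   = [ln(593.3793/550.7047) + (0.0574 + 0.5·0.2672²)·3.9764] / (0.2672·√3.9764)
   = [0.074635 + 0.370195] / 0.532821 = 0.834857
d₂ = d₁ − σ√T = 0.834857 − 0.532821 = 0.302036
N(d₁) = 0.798101,  N(d₂) = 0.618688,  e^(−rT) = 0.795929
E₀ = V₀·N(d₁) − D·e^(−rT)·N(d₂)
   = 593.3793·0.798101 − 550.7047·0.795929·0.618688 = 202.392267
B₀ = V₀ − E₀ = 593.3793 − 202.392267 = 390.987033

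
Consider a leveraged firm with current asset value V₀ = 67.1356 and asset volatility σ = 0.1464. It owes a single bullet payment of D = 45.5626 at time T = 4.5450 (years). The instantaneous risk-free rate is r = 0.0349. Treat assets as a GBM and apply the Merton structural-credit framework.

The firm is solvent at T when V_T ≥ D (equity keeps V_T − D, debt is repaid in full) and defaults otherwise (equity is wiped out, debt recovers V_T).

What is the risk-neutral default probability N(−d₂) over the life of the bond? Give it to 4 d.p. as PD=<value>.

PD=0.0555

d₁ = [ln(V₀/D) + (r + σ²/2)T] / (σ√T)
   = [ln(67.1356/45.5626) + (0.0349 + 0.5·0.1464²)·4.5450] / (0.1464·√4.5450)
   = [0.387627 + 0.207327] / 0.312110 = 1.906231
d₂ = d₁ − σ√T = 1.906231 − 0.312110 = 1.594121
risk-neutral PD = N(−d₂) = N(-1.594121) = 0.055455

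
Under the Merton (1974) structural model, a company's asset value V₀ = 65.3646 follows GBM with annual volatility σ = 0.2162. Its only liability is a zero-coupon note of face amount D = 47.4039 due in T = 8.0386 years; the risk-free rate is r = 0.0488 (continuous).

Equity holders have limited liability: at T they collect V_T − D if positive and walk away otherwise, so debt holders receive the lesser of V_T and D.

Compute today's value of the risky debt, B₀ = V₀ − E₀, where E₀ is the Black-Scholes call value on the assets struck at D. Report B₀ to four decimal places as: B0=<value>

d₁ = [ln(V₀/D) + (r + σ²/2)T] / (σ√T)
   = [ln(65.3646/47.4039) + (0.0488 + 0.5·0.2162²)·8.0386] / (0.2162·√8.0386)
   = [0.321276 + 0.580156] / 0.612979 = 1.470574
d₂ = d₁ − σ√T = 1.470574 − 0.612979 = 0.857595
N(d₁) = 0.929297,  N(d₂) = 0.804442,  e^(−rT) = 0.675512
E₀ = V₀·N(d₁) − D·e^(−rT)·N(d₂)
   = 65.3646·0.929297 − 47.4039·0.675512·0.804442 = 34.983340
B₀ = V₀ − E₀ = 65.3646 − 34.983340 = 30.381260

B0=30.3813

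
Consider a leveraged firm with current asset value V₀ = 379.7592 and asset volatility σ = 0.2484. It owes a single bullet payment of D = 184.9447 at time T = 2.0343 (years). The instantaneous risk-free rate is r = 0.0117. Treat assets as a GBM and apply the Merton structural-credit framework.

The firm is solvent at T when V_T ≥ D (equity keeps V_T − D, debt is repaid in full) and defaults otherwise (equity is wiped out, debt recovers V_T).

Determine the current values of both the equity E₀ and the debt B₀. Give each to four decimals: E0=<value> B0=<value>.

d₁ = [ln(V₀/D) + (r + σ²/2)T] / (σ√T)
   = [ln(379.7592/184.9447) + (0.0117 + 0.5·0.2484²)·2.0343] / (0.2484·√2.0343)
   = [0.719481 + 0.086562] / 0.354290 = 2.275092
d₂ = d₁ − σ√T = 2.275092 − 0.354290 = 1.920801
N(d₁) = 0.988550,  N(d₂) = 0.972622,  e^(−rT) = 0.976480
E₀ = V₀·N(d₁) − D·e^(−rT)·N(d₂)
   = 379.7592·0.988550 − 184.9447·0.976480·0.972622 = 199.760518
B₀ = V₀ − E₀ = 379.7592 − 199.760518 = 179.998682

E0=199.7605 B0=179.9987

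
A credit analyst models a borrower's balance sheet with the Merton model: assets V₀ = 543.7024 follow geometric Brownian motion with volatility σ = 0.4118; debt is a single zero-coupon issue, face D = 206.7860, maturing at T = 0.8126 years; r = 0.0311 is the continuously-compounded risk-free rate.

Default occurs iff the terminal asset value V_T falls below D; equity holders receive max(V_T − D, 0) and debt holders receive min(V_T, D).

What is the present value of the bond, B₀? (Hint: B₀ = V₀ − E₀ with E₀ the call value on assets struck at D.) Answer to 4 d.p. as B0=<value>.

d₁ = [ln(V₀/D) + (r + σ²/2)T] / (σ√T)
   = [ln(543.7024/206.7860) + (0.0311 + 0.5·0.4118²)·0.8126] / (0.4118·√0.8126)
   = [0.966718 + 0.094172] / 0.371214 = 2.857889
d₂ = d₁ − σ√T = 2.857889 − 0.371214 = 2.486675
N(d₁) = 0.997868,  N(d₂) = 0.993553,  e^(−rT) = 0.975045
E₀ = V₀·N(d₁) − D·e^(−rT)·N(d₂)
   = 543.7024·0.997868 − 206.7860·0.975045·0.993553 = 342.217337
B₀ = V₀ − E₀ = 543.7024 − 342.217337 = 201.485063

B0=201.4851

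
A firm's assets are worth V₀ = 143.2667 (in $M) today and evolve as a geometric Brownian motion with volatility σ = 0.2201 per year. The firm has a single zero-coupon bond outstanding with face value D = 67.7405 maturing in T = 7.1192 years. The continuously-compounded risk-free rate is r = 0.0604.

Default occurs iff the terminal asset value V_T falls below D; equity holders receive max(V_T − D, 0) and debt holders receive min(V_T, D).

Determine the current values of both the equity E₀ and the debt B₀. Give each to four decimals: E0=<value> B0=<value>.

d₁ = [ln(V₀/D) + (r + σ²/2)T] / (σ√T)
   = [ln(143.2667/67.7405) + (0.0604 + 0.5·0.2201²)·7.1192] / (0.2201·√7.1192)
   = [0.749024 + 0.602441] / 0.587267 = 2.301278
d₂ = d₁ − σ√T = 2.301278 − 0.587267 = 1.714011
N(d₁) = 0.989312,  N(d₂) = 0.956737,  e^(−rT) = 0.650509
E₀ = V₀·N(d₁) − D·e^(−rT)·N(d₂)
   = 143.2667·0.989312 − 67.7405·0.650509·0.956737 = 99.576081
B₀ = V₀ − E₀ = 143.2667 − 99.576081 = 43.690619

E0=99.5761 B0=43.6906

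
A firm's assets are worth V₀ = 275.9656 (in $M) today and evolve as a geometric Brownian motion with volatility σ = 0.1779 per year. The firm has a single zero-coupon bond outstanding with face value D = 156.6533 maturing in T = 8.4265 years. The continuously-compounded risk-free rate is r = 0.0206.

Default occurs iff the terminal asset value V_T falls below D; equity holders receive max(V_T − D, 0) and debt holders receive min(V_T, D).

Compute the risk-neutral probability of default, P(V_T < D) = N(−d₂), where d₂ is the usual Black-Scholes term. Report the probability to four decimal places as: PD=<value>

d₁ = [ln(V₀/D) + (r + σ²/2)T] / (σ√T)
   = [ln(275.9656/156.6533) + (0.0206 + 0.5·0.1779²)·8.4265] / (0.1779·√8.4265)
   = [0.566241 + 0.306929] / 0.516416 = 1.690827
d₂ = d₁ − σ√T = 1.690827 − 0.516416 = 1.174411
risk-neutral PD = N(−d₂) = N(-1.174411) = 0.120115

PD=0.1201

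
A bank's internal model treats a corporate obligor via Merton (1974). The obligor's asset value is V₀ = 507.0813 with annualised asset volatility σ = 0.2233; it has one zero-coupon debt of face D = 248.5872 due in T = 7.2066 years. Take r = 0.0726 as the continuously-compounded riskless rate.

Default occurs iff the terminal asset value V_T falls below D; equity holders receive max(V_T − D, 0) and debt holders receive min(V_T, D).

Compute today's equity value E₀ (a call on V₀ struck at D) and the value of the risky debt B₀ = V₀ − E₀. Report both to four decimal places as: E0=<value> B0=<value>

d₁ = [ln(V₀/D) + (r + σ²/2)T] / (σ√T)
   = [ln(507.0813/248.5872) + (0.0726 + 0.5·0.2233²)·7.2066] / (0.2233·√7.2066)
   = [0.712878 + 0.702870] / 0.599451 = 2.361739
d₂ = d₁ − σ√T = 2.361739 − 0.599451 = 1.762288
N(d₁) = 0.990905,  N(d₂) = 0.960990,  e^(−rT) = 0.592622
E₀ = V₀·N(d₁) − D·e^(−rT)·N(d₂)
   = 507.0813·0.990905 − 248.5872·0.592622·0.960990 = 360.898320
B₀ = V₀ − E₀ = 507.0813 − 360.898320 = 146.182980

E0=360.8983 B0=146.1830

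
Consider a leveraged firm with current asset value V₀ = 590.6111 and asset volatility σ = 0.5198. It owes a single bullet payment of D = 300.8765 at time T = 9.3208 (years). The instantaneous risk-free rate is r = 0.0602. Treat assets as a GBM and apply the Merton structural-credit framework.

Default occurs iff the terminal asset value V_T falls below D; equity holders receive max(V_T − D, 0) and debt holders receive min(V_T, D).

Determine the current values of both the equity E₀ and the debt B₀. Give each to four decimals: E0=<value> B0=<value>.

E0=471.5578 B0=119.0533

d₁ = [ln(V₀/D) + (r + σ²/2)T] / (σ√T)
   = [ln(590.6111/300.8765) + (0.0602 + 0.5·0.5198²)·9.3208] / (0.5198·√9.3208)
   = [0.674458 + 1.820315] / 1.586949 = 1.572057
d₂ = d₁ − σ√T = 1.572057 − 1.586949 = -0.014892
N(d₁) = 0.942031,  N(d₂) = 0.494059,  e^(−rT) = 0.570574
E₀ = V₀·N(d₁) − D·e^(−rT)·N(d₂)
   = 590.6111·0.942031 − 300.8765·0.570574·0.494059 = 471.557838
B₀ = V₀ − E₀ = 590.6111 − 471.557838 = 119.053262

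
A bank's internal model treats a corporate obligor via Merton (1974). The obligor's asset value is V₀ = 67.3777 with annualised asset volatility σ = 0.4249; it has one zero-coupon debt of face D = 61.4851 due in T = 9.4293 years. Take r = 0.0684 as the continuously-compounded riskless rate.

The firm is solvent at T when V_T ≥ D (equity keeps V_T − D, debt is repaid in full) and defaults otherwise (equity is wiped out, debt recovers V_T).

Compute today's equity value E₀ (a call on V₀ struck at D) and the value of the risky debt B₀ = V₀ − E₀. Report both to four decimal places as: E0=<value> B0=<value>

E0=44.8425 B0=22.5352

d₁ = [ln(V₀/D) + (r + σ²/2)T] / (σ√T)
   = [ln(67.3777/61.4851) + (0.0684 + 0.5·0.4249²)·9.4293] / (0.4249·√9.4293)
   = [0.091519 + 1.496147] / 1.304747 = 1.216838
d₂ = d₁ − σ√T = 1.216838 − 1.304747 = -0.087909
N(d₁) = 0.888167,  N(d₂) = 0.464974,  e^(−rT) = 0.524681
E₀ = V₀·N(d₁) − D·e^(−rT)·N(d₂)
   = 67.3777·0.888167 − 61.4851·0.524681·0.464974 = 44.842543
B₀ = V₀ − E₀ = 67.3777 − 44.842543 = 22.535157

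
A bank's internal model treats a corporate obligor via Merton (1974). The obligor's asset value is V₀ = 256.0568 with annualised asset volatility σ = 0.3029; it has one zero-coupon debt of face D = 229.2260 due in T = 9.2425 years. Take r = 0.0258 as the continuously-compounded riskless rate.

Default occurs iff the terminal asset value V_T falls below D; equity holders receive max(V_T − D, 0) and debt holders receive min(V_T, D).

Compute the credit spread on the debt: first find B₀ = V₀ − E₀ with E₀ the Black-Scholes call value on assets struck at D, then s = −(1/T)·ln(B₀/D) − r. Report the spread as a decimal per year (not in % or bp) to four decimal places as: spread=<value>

d₁ = [ln(V₀/D) + (r + σ²/2)T] / (σ√T)
   = [ln(256.0568/229.2260) + (0.0258 + 0.5·0.3029²)·9.2425] / (0.3029·√9.2425)
   = [0.110691 + 0.662449] / 0.920861 = 0.839584
d₂ = d₁ − σ√T = 0.839584 − 0.920861 = -0.081277
N(d₁) = 0.799429,  N(d₂) = 0.467611,  e^(−rT) = 0.787843
E₀ = V₀·N(d₁) − D·e^(−rT)·N(d₂)
   = 256.0568·0.799429 − 229.2260·0.787843·0.467611 = 120.251509
B₀ = V₀ − E₀ = 256.0568 − 120.251509 = 135.805291
spread = −(1/T)·ln(B₀/D) − r = −(1/9.2425)·ln(135.805291/229.2260) − 0.0258 = 0.03083903

spread=0.0308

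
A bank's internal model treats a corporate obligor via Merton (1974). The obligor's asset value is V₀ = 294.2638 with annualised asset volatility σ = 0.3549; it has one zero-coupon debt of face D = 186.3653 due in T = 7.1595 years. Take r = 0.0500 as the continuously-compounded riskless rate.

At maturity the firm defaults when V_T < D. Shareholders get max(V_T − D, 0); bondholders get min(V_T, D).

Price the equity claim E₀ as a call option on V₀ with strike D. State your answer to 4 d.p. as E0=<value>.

d₁ = [ln(V₀/D) + (r + σ²/2)T] / (σ√T)
   = [ln(294.2638/186.3653) + (0.0500 + 0.5·0.3549²)·7.1595] / (0.3549·√7.1595)
   = [0.456768 + 0.808859] / 0.949615 = 1.332780
d₂ = d₁ − σ√T = 1.332780 − 0.949615 = 0.383165
N(d₁) = 0.908698,  N(d₂) = 0.649201,  e^(−rT) = 0.699091
E₀ = V₀·N(d₁) − D·e^(−rT)·N(d₂)
   = 294.2638·0.908698 − 186.3653·0.699091·0.649201 = 182.814920

E0=182.8149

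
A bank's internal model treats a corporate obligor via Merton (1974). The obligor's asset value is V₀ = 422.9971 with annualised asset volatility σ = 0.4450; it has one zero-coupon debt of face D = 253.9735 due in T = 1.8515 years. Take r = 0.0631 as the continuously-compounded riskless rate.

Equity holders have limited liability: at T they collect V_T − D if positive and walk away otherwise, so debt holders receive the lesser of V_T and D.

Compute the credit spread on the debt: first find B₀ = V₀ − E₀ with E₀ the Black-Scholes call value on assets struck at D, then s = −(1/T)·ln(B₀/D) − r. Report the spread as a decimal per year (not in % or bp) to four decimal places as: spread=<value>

d₁ = [ln(V₀/D) + (r + σ²/2)T] / (σ√T)
   = [ln(422.9971/253.9735) + (0.0631 + 0.5·0.4450²)·1.8515] / (0.4450·√1.8515)
   = [0.510135 + 0.300151] / 0.605511 = 1.338187
d₂ = d₁ − σ√T = 1.338187 − 0.605511 = 0.732676
N(d₁) = 0.909582,  N(d₂) = 0.768122,  e^(−rT) = 0.889737
E₀ = V₀·N(d₁) − D·e^(−rT)·N(d₂)
   = 422.9971·0.909582 − 253.9735·0.889737·0.768122 = 211.178461
B₀ = V₀ − E₀ = 422.9971 − 211.178461 = 211.818639
spread = −(1/T)·ln(B₀/D) − r = −(1/1.8515)·ln(211.818639/253.9735) − 0.0631 = 0.03492836

spread=0.0349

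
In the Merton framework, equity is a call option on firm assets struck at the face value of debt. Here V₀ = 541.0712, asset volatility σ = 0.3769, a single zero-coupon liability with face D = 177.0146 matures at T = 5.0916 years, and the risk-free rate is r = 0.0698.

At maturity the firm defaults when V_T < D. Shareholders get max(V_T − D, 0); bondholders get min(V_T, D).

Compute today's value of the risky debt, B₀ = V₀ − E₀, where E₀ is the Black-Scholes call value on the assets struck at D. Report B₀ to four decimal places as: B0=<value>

d₁ = [ln(V₀/D) + (r + σ²/2)T] / (σ√T)
   = [ln(541.0712/177.0146) + (0.0698 + 0.5·0.3769²)·5.0916] / (0.3769·√5.0916)
   = [1.117319 + 0.717034] / 0.850459 = 2.156897
d₂ = d₁ − σ√T = 2.156897 − 0.850459 = 1.306439
N(d₁) = 0.984493,  N(d₂) = 0.904298,  e^(−rT) = 0.700897
E₀ = V₀·N(d₁) − D·e^(−rT)·N(d₂)
   = 541.0712·0.984493 − 177.0146·0.700897·0.904298 = 420.485443
B₀ = V₀ − E₀ = 541.0712 − 420.485443 = 120.585757

B0=120.5858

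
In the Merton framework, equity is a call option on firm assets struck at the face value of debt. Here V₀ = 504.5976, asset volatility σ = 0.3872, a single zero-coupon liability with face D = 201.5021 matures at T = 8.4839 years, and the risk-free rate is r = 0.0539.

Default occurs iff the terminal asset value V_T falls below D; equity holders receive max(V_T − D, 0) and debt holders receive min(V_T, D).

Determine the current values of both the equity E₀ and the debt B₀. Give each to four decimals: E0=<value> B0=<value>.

d₁ = [ln(V₀/D) + (r + σ²/2)T] / (σ√T)
   = [ln(504.5976/201.5021) + (0.0539 + 0.5·0.3872²)·8.4839] / (0.3872·√8.4839)
   = [0.917961 + 1.093252] / 1.127803 = 1.783302
d₂ = d₁ − σ√T = 1.783302 − 1.127803 = 0.655500
N(d₁) = 0.962731,  N(d₂) = 0.743927,  e^(−rT) = 0.633002
E₀ = V₀·N(d₁) − D·e^(−rT)·N(d₂)
   = 504.5976·0.962731 − 201.5021·0.633002·0.743927 = 390.903228
B₀ = V₀ − E₀ = 504.5976 − 390.903228 = 113.694372

E0=390.9032 B0=113.6944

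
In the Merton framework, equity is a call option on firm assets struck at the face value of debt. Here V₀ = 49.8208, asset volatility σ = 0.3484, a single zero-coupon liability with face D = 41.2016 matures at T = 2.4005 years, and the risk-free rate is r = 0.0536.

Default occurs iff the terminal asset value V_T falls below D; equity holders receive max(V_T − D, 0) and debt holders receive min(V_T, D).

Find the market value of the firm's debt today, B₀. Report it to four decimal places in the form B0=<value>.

B0=32.3733

d₁ = [ln(V₀/D) + (r + σ²/2)T] / (σ√T)
   = [ln(49.8208/41.2016) + (0.0536 + 0.5·0.3484²)·2.4005] / (0.3484·√2.4005)
   = [0.189955 + 0.274356] / 0.539795 = 0.860163
d₂ = d₁ − σ√T = 0.860163 − 0.539795 = 0.320368
N(d₁) = 0.805150,  N(d₂) = 0.625655,  e^(−rT) = 0.879267
E₀ = V₀·N(d₁) − D·e^(−rT)·N(d₂)
   = 49.8208·0.805150 − 41.2016·0.879267·0.625655 = 17.447498
B₀ = V₀ − E₀ = 49.8208 − 17.447498 = 32.373302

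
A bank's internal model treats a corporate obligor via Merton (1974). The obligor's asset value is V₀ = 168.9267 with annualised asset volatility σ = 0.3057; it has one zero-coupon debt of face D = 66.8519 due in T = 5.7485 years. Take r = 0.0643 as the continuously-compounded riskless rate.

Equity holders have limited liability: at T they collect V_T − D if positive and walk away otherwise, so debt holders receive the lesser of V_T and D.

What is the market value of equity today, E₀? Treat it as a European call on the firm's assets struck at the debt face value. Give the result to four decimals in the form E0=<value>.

E0=123.6818

d₁ = [ln(V₀/D) + (r + σ²/2)T] / (σ√T)
   = [ln(168.9267/66.8519) + (0.0643 + 0.5·0.3057²)·5.7485] / (0.3057·√5.7485)
   = [0.926985 + 0.638234] / 0.732947 = 2.135515
d₂ = d₁ − σ√T = 2.135515 − 0.732947 = 1.402567
N(d₁) = 0.983641,  N(d₂) = 0.919627,  e^(−rT) = 0.690991
E₀ = V₀·N(d₁) − D·e^(−rT)·N(d₂)
   = 168.9267·0.983641 − 66.8519·0.690991·0.919627 = 123.681838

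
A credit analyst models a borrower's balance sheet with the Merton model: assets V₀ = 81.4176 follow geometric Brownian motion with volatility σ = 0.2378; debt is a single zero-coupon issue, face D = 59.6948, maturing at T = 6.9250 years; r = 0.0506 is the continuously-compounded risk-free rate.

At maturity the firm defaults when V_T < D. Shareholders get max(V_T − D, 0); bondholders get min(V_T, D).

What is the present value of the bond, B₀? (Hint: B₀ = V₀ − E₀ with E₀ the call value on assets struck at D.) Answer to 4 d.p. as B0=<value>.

B0=39.3948

d₁ = [ln(V₀/D) + (r + σ²/2)T] / (σ√T)
   = [ln(81.4176/59.6948) + (0.0506 + 0.5·0.2378²)·6.9250] / (0.2378·√6.9250)
   = [0.310347 + 0.546205] / 0.625780 = 1.368775
d₂ = d₁ − σ√T = 1.368775 − 0.625780 = 0.742995
N(d₁) = 0.914465,  N(d₂) = 0.771258,  e^(−rT) = 0.704403
E₀ = V₀·N(d₁) − D·e^(−rT)·N(d₂)
   = 81.4176·0.914465 − 59.6948·0.704403·0.771258 = 42.022810
B₀ = V₀ − E₀ = 81.4176 − 42.022810 = 39.394790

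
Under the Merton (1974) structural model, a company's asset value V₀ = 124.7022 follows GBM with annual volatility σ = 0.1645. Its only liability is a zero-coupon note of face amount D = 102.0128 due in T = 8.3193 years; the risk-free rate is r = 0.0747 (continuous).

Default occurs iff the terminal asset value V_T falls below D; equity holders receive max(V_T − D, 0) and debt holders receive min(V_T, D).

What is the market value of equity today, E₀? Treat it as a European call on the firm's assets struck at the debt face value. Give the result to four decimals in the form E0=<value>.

E0=70.5522

d₁ = [ln(V₀/D) + (r + σ²/2)T] / (σ√T)
   = [ln(124.7022/102.0128) + (0.0747 + 0.5·0.1645²)·8.3193] / (0.1645·√8.3193)
   = [0.200830 + 0.734013] / 0.474471 = 1.970287
d₂ = d₁ − σ√T = 1.970287 − 0.474471 = 1.495816
N(d₁) = 0.975597,  N(d₂) = 0.932649,  e^(−rT) = 0.537164
E₀ = V₀·N(d₁) − D·e^(−rT)·N(d₂)
   = 124.7022·0.975597 − 102.0128·0.537164·0.932649 = 70.552174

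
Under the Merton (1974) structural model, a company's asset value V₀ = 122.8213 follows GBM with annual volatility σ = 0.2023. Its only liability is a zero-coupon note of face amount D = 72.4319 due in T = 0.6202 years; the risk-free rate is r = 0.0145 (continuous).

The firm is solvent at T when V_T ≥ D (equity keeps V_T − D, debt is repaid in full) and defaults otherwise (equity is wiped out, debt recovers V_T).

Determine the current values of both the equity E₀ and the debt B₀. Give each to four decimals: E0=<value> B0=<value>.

d₁ = [ln(V₀/D) + (r + σ²/2)T] / (σ√T)
   = [ln(122.8213/72.4319) + (0.0145 + 0.5·0.2023²)·0.6202] / (0.2023·√0.6202)
   = [0.528084 + 0.021684] / 0.159317 = 3.450780
d₂ = d₁ − σ√T = 3.450780 − 0.159317 = 3.291463
N(d₁) = 0.999721,  N(d₂) = 0.999502,  e^(−rT) = 0.991047
E₀ = V₀·N(d₁) − D·e^(−rT)·N(d₂)
   = 122.8213·0.999721 − 72.4319·0.991047·0.999502 = 51.039299
B₀ = V₀ − E₀ = 122.8213 − 51.039299 = 71.782001

E0=51.0393 B0=71.7820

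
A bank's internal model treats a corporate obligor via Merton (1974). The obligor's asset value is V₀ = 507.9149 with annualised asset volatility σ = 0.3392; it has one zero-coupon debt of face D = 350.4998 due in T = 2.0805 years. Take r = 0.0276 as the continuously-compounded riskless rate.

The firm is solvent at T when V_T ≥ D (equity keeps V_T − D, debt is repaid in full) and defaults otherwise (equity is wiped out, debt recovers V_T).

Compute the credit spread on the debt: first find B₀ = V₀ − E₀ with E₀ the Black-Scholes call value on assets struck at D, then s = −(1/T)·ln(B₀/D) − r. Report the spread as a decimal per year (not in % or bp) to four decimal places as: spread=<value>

spread=0.0310

d₁ = [ln(V₀/D) + (r + σ²/2)T] / (σ√T)
   = [ln(507.9149/350.4998) + (0.0276 + 0.5·0.3392²)·2.0805] / (0.3392·√2.0805)
   = [0.370954 + 0.177109] / 0.489260 = 1.120188
d₂ = d₁ − σ√T = 1.120188 − 0.489260 = 0.630928
N(d₁) = 0.868683,  N(d₂) = 0.735956,  e^(−rT) = 0.944196
E₀ = V₀·N(d₁) − D·e^(−rT)·N(d₂)
   = 507.9149·0.868683 − 350.4998·0.944196·0.735956 = 197.659478
B₀ = V₀ − E₀ = 507.9149 − 197.659478 = 310.255422
spread = −(1/T)·ln(B₀/D) − r = −(1/2.0805)·ln(310.255422/350.4998) − 0.0276 = 0.03102256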